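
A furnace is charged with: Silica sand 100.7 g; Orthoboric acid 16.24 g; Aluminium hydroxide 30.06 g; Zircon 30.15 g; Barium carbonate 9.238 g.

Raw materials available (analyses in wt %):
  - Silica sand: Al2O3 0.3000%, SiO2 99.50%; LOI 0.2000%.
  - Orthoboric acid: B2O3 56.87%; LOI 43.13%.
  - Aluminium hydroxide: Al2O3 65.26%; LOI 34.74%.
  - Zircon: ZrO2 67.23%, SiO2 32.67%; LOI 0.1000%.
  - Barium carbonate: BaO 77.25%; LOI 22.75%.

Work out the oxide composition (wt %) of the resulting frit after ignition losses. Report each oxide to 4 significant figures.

Working values are displayed rounded to four significant digits alongside each step; every computation carries full float precision all the way through. A single rounding produces each reported figure — derived quantities are re-derived from the weighed amounts on 166.6 g of glass in exact precision (the totals, LOI, the five compositions, net glass mass, yield) as written in question or answer.
Per-oxide mass from batch:
  Al2O3: 100.7·0.003000 + 30.06·0.6526 = 19.92 g
  BaO: 9.238·0.7725 = 7.136 g
  B2O3: 16.24·0.5687 = 9.236 g
  ZrO2: 30.15·0.6723 = 20.27 g
  SiO2: 100.7·0.9950 + 30.15·0.3267 = 110.0 g
LOI: 100.7·0.002000 + 16.24·0.4313 + 30.06·0.3474 + 30.15·0.001000 + 9.238·0.2275 = 19.78 g
Net of LOI, the glass mass = 186.4 − 19.78 = 166.6 g (= Σ oxide masses)
each wt % is 100 × oxide ÷ glass

Glass mass = 166.6 g (batch 186.4 − LOI 19.78).
Composition: Al2O3 11.96%, BaO 4.283%, B2O3 5.543%, ZrO2 12.17%, SiO2 66.05%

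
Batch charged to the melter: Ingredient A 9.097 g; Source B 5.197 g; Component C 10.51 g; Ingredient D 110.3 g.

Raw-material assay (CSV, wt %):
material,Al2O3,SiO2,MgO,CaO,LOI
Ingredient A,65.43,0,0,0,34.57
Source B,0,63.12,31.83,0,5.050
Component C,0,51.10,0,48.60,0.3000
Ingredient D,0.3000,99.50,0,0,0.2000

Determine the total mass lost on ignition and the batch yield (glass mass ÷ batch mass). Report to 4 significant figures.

LOI loss = 3.659 g; glass = 131.4 g; yield = 97.29%

All internal work keeps full float precision at every stage; in-progress results are displayed (rounded to 4 significant figures) in the printout — a single rounding produces every reported result — all derived quantities are carried starting from the weights at 131.4 g of glass in full float precision (LOI, yield, the totals, glass mass, the four compositions), as quoted within the problem or the answer.
Each material's LOI contribution:
  Ingredient A: 9.097 × 0.3457 = 3.145 g
  Source B: 5.197 × 0.05050 = 0.2624 g
  Component C: 10.51 × 0.003000 = 0.03153 g
  Ingredient D: 110.3 × 0.002000 = 0.2206 g
Total LOI = 3.659 g
Glass = batch − LOI = 135.1 − 3.659 = 131.4 g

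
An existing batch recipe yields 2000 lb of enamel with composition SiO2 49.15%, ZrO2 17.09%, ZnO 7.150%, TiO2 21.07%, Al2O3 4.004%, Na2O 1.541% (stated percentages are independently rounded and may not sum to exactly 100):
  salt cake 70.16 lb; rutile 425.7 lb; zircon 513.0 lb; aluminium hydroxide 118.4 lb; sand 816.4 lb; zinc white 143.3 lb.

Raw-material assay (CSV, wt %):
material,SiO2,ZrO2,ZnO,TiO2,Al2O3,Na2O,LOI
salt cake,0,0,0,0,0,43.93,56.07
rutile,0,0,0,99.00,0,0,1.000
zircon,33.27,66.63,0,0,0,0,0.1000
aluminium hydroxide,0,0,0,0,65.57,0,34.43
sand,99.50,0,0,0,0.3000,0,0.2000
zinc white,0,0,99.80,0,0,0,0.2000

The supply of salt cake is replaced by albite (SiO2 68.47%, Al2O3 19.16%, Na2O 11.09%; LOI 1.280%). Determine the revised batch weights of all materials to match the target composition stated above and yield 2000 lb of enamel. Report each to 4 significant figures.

The intermediate values are printed rounded to 4 significant figures on the page. Each numeric step keeps full precision end to end. Exactly one rounding is applied to every reported number. Derived quantities are re-derived in full float precision (the six compositions, the yield, totals, LOI, glass mass) from the batch weights per 2000 lb of glass, as set out in problem or answer.
The oxide mass targets at 2000 lb enamel:
  SiO2: 49.15% × 2000 = 983.0 lb
  ZrO2: 17.09% × 2000 = 341.8 lb
  ZnO: 7.150% × 2000 = 143.0 lb
  TiO2: 21.07% × 2000 = 421.4 lb
  Al2O3: 4.004% × 2000 = 80.08 lb
  Na2O: 1.541% × 2000 = 30.82 lb
Verifying the oxide balance from the weights as reported, for the quoted basis mass (sum by sum, the targets are met modulo rounding of the values):
  SiO2: 277.9·0.6847 + 513.0·0.3327 + 625.2·0.9950 = 983.0 lb (target 983.0 lb)
  ZrO2: 513.0·0.6663 = 341.8 lb (target 341.8 lb)
  ZnO: 143.3·0.9980 = 143.0 lb (target 143.0 lb)
  TiO2: 425.7·0.9900 = 421.4 lb (target 421.4 lb)
  Al2O3: 277.9·0.1916 + 38.06·0.6557 + 625.2·0.003000 = 80.08 lb (target 80.08 lb)
  Na2O: 277.9·0.1109 = 30.82 lb (target 30.82 lb)
Mass balance on the glass: total charge less LOI = 2000 lb (per-oxide target masses sum to 2000 lb; the stated basis being 2000 lb — a pure rounding effect).
Summing the batch: Σ batch = 2023 lb; the LOI term Σ batch·LOI equals 22.97 lb; the yield ratio, glass ÷ batch: 98.86%.

Revised batch per 2000 lb enamel:
  albite: 277.9 lb
  rutile: 425.7 lb
  zircon: 513.0 lb
  aluminium hydroxide: 38.06 lb
  sand: 625.2 lb
  zinc white: 143.3 lb
Total batch = 2023 lb; LOI loss = 22.97 lb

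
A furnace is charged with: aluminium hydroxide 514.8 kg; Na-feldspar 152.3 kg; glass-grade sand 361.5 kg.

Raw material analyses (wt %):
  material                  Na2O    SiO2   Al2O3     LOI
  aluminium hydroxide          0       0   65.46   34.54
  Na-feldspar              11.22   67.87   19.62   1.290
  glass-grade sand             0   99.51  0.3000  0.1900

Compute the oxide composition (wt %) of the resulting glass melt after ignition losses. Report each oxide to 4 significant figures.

Glass mass = 848.1 kg (batch 1029 − LOI 180.5).
Composition: Na2O 2.015%, SiO2 54.60%, Al2O3 43.38%

Mid-chain values are printed, with 4-significant-digit rounding, alongside each step; each numeric step holds full precision through the solve; every reported number includes exactly one rounding; the derived quantities (LOI, the totals, the three compositions, net glass mass, the yield) are carried at exact precision from the weighed amounts on 848.1 kg of glass, exactly as shown in question or answer.
Mass of each oxide from the mix:
  Na2O: 152.3·0.1122 = 17.09 kg
  SiO2: 152.3·0.6787 + 361.5·0.9951 = 463.1 kg
  Al2O3: 514.8·0.6546 + 152.3·0.1962 + 361.5·0.003000 = 368.0 kg
LOI: 514.8·0.3454 + 152.3·0.01290 + 361.5·0.001900 = 180.5 kg
Resulting glass, batch − LOI: 1029 − 180.5 = 848.1 kg (equal to the oxide-mass sum)
wt % = oxide mass / glass mass × 100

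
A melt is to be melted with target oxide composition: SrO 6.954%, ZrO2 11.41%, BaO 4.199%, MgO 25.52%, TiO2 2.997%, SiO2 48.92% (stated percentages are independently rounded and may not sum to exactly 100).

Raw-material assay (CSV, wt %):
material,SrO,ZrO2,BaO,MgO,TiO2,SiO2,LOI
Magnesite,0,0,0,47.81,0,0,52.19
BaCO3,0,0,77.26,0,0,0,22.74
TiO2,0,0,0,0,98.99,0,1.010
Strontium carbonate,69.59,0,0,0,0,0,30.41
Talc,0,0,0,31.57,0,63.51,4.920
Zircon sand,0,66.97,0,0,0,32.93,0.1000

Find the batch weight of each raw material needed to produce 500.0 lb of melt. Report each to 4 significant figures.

Batch per 500.0 lb melt:
  Magnesite: 41.74 lb
  BaCO3: 27.17 lb
  TiO2: 15.14 lb
  Strontium carbonate: 49.96 lb
  Talc: 341.0 lb
  Zircon sand: 85.19 lb
Total batch = 560.2 lb; LOI loss = 60.17 lb; yield = 89.26%

All internal work runs at exact precision at every stage. Working values appear (rounded to four significant digits) at each printed step — every reported figure receives exactly one rounding; the derived quantities, which include glass mass, yield, the six compositions, totals, LOI, are computed in full float precision, precisely as stated by either problem or answer, from the batch weights for 500.0 lb of glass.
Per-oxide target masses for 500.0 lb melt:
  SrO: 6.954% × 500.0 = 34.77 lb
  ZrO2: 11.41% × 500.0 = 57.05 lb
  BaO: 4.199% × 500.0 = 21.00 lb
  MgO: 25.52% × 500.0 = 127.6 lb
  TiO2: 2.997% × 500.0 = 14.98 lb
  SiO2: 48.92% × 500.0 = 244.6 lb
Verifying the oxide balance using the reported weights, under the basis named above (summed amounts equal target values given rounding of the digits):
  SrO: 49.96·0.6959 = 34.77 lb (target 34.77 lb)
  ZrO2: 85.19·0.6697 = 57.05 lb (target 57.05 lb)
  BaO: 27.17·0.7726 = 20.99 lb (target 21.00 lb)
  MgO: 41.74·0.4781 + 341.0·0.3157 = 127.6 lb (target 127.6 lb)
  TiO2: 15.14·0.9899 = 14.99 lb (target 14.98 lb)
  SiO2: 341.0·0.6351 + 85.19·0.3293 = 244.6 lb (target 244.6 lb)
The glass-mass cross-check: batch total minus LOI = 500.0 lb (the targets, summed, come to 500.0 lb; the stated basis being 500.0 lb — deltas are rounding alone).
Adding the batch up: Σ batch = 560.2 lb; loss to ignition Σ batch·LOI = 60.17 lb; as yield: glass ÷ batch → 89.26%.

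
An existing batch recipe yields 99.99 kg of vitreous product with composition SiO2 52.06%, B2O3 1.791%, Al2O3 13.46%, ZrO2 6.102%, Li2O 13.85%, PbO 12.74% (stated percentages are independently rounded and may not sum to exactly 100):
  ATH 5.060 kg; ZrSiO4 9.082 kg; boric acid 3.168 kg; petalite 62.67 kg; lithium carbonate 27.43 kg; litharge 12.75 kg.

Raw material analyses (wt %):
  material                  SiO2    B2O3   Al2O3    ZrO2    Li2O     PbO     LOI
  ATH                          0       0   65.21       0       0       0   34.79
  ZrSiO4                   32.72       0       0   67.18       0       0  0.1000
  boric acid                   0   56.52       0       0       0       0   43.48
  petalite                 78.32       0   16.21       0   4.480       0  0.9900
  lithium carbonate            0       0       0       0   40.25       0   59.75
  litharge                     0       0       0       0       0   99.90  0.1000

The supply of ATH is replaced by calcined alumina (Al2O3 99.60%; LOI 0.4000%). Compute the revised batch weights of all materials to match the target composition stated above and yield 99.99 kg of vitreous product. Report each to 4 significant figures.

All internal work keeps full float precision in all steps; the intermediate values are displayed (rounded to 4 significant digits) as written; every reported result receives exactly one rounding. All derived quantities, which include net glass mass, LOI, totals, the yield, the six compositions, are recomputed at exact precision, exactly as printed in problem or answer, from the batch weights per 99.99 kg of glass.
Per-oxide target masses for 99.99 kg vitreous product:
  SiO2: 52.06% × 99.99 = 52.05 kg
  B2O3: 1.791% × 99.99 = 1.791 kg
  Al2O3: 13.46% × 99.99 = 13.46 kg
  ZrO2: 6.102% × 99.99 = 6.101 kg
  Li2O: 13.85% × 99.99 = 13.85 kg
  PbO: 12.74% × 99.99 = 12.74 kg
Sums-versus-targets review using the reported weights, at the basis given (every target is met by its sum net of answer rounding effects):
  SiO2: 9.082·0.3272 + 62.67·0.7832 = 52.05 kg (target 52.05 kg)
  B2O3: 3.168·0.5652 = 1.791 kg (target 1.791 kg)
  Al2O3: 3.313·0.9960 + 62.67·0.1621 = 13.46 kg (target 13.46 kg)
  ZrO2: 9.082·0.6718 = 6.101 kg (target 6.101 kg)
  Li2O: 62.67·0.04480 + 27.43·0.4025 = 13.85 kg (target 13.85 kg)
  PbO: 12.75·0.9990 = 12.74 kg (target 12.74 kg)
Mass balance on the glass: batch Σ − ignition loss = 99.99 kg (targets for the oxides total 99.99 kg; against the stated basis, 99.99 kg — differing by rounding only).
Adding the batch up: Σ batch = 118.4 kg; LOI loss = Σ batch·LOI = 18.42 kg; yield: glass divided by total = 84.44%.

Revised batch per 99.99 kg vitreous product:
  calcined alumina: 3.313 kg
  ZrSiO4: 9.082 kg
  boric acid: 3.168 kg
  petalite: 62.67 kg
  lithium carbonate: 27.43 kg
  litharge: 12.75 kg
Total batch = 118.4 kg; LOI loss = 18.42 kg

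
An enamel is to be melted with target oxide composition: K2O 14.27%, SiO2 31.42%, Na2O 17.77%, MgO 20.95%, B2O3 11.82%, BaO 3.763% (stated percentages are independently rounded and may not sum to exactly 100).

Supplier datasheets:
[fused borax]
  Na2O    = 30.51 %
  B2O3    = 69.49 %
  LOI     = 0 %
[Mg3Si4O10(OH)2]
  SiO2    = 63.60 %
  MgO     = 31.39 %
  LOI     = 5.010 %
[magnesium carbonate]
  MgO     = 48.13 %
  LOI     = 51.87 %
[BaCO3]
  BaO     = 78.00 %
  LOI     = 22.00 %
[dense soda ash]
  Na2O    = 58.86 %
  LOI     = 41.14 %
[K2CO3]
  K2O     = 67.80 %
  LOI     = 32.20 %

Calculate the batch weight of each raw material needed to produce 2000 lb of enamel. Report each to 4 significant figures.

All arithmetic maintains full precision throughout — values along the way appear rounded off to 4 significant digits at each printed step; every reported value carries a single rounding. The derived quantities, including the yield, the six compositions, net glass mass, totals, LOI, are recomputed from the weighed amounts for 2000 lb of glass in exact precision exactly as printed in question or answer.
The oxide mass targets at 2000 lb enamel:
  K2O: 14.27% × 2000 = 285.4 lb
  SiO2: 31.42% × 2000 = 628.4 lb
  Na2O: 17.77% × 2000 = 355.4 lb
  MgO: 20.95% × 2000 = 419.0 lb
  B2O3: 11.82% × 2000 = 236.4 lb
  BaO: 3.763% × 2000 = 75.26 lb
Per-oxide balance check applying the batch weights above, versus the basis set out (sum by sum, the targets are met once rounding is allowed for):
  K2O: 420.9·0.6780 = 285.4 lb (target 285.4 lb)
  SiO2: 988.1·0.6360 = 628.4 lb (target 628.4 lb)
  Na2O: 340.2·0.3051 + 427.5·0.5886 = 355.4 lb (target 355.4 lb)
  MgO: 988.1·0.3139 + 226.2·0.4813 = 419.0 lb (target 419.0 lb)
  B2O3: 340.2·0.6949 = 236.4 lb (target 236.4 lb)
  BaO: 96.49·0.7800 = 75.26 lb (target 75.26 lb)
The glass-mass cross-check: batch Σ − ignition loss = 2000 lb (the targets, summed, come to 2000 lb; the stated basis being 2000 lb — deltas are rounding alone).
Adding the batch up: Σ batch = 2499 lb; LOI loss = Σ batch·LOI = 499.5 lb; glass ÷ batch gives a yield of 80.02%.

Batch per 2000 lb enamel:
  fused borax: 340.2 lb
  Mg3Si4O10(OH)2: 988.1 lb
  magnesium carbonate: 226.2 lb
  BaCO3: 96.49 lb
  dense soda ash: 427.5 lb
  K2CO3: 420.9 lb
Total batch = 2499 lb; LOI loss = 499.5 lb; yield = 80.02%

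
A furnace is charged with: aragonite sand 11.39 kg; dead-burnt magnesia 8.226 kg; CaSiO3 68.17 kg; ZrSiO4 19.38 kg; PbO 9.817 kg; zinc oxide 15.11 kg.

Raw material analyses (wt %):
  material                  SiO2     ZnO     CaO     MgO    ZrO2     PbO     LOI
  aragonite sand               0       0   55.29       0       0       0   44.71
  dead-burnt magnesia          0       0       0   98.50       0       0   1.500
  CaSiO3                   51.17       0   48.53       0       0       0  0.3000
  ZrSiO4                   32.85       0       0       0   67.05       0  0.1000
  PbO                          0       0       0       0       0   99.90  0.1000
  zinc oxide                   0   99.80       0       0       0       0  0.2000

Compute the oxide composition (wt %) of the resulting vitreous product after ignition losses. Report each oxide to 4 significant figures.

Each numeric step maintains exact precision from first step to last; rounding to four significant digits extends to every mid-chain value as shown — each reported result includes exactly one rounding. The derived quantities, which include yield, LOI, totals, net glass mass, the six compositions, are carried in full float precision, as set out in question or answer, from the batch weights at 126.6 kg of glass.
Oxide masses out of the charge:
  SiO2: 68.17·0.5117 + 19.38·0.3285 = 41.25 kg
  ZnO: 15.11·0.9980 = 15.08 kg
  CaO: 11.39·0.5529 + 68.17·0.4853 = 39.38 kg
  MgO: 8.226·0.9850 = 8.103 kg
  ZrO2: 19.38·0.6705 = 12.99 kg
  PbO: 9.817·0.9990 = 9.807 kg
LOI: 11.39·0.4471 + 8.226·0.01500 + 68.17·0.003000 + 19.38·0.001000 + 9.817·0.001000 + 15.11·0.002000 = 5.480 kg
Glass = total batch minus LOI = 132.1 − 5.480 = 126.6 kg (matching Σ of the oxides)
percent share: oxide ÷ glass, ×100

Glass mass = 126.6 kg (batch 132.1 − LOI 5.480).
Composition: SiO2 32.58%, ZnO 11.91%, CaO 31.10%, MgO 6.399%, ZrO2 10.26%, PbO 7.746%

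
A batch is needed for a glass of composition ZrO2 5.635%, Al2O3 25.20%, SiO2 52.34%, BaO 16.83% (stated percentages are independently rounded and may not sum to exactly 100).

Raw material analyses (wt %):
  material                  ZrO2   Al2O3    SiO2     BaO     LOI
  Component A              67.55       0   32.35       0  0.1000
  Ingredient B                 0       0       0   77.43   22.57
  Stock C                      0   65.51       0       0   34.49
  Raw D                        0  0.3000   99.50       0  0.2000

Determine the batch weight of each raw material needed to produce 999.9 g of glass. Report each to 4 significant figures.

All arithmetic runs at exact precision end to end; intermediates are displayed rounded off to 4 significant digits across the worked steps; a single rounding yields each reported number; derived quantities (four oxide percentages, the totals, net glass mass, LOI, the yield) are recomputed starting from the weights for 999.9 g of glass in full precision, as written in the question or the answer.
Per-oxide target masses for 999.9 g glass:
  ZrO2: 5.635% × 999.9 = 56.34 g
  Al2O3: 25.20% × 999.9 = 252.0 g
  SiO2: 52.34% × 999.9 = 523.3 g
  BaO: 16.83% × 999.9 = 168.3 g
Sums-versus-targets review applying the batch weights above, relative to the basis at hand (target by target, the sums agree given rounding of the digits):
  ZrO2: 83.41·0.6755 = 56.34 g (target 56.34 g)
  Al2O3: 382.4·0.6551 + 498.9·0.003000 = 252.0 g (target 252.0 g)
  SiO2: 83.41·0.3235 + 498.9·0.9950 = 523.4 g (target 523.3 g)
  BaO: 217.3·0.7743 = 168.3 g (target 168.3 g)
Auditing the glass mass value: whole batch net of LOI = 1000 g (summing oxide targets gives 999.9 g; basis as stated: 999.9 g — gaps are rounding artifacts).
Batch grand total — Σ batch = 1182 g; the LOI term Σ batch·LOI equals 182.0 g; yield: glass divided by total = 84.60%.

Batch per 999.9 g glass:
  Component A: 83.41 g
  Ingredient B: 217.3 g
  Stock C: 382.4 g
  Raw D: 498.9 g
Total batch = 1182 g; LOI loss = 182.0 g; yield = 84.60%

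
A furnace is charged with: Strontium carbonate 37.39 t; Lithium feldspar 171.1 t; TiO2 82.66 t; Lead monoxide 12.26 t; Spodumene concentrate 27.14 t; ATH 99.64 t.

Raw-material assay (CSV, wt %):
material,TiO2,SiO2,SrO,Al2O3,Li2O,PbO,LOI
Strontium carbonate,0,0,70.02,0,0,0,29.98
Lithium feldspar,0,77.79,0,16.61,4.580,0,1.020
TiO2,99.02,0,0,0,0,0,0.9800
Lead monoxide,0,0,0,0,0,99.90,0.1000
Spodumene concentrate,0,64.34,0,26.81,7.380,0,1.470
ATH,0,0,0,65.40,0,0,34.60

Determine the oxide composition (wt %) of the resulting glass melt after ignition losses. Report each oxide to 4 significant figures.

Glass mass = 381.5 t (batch 430.2 − LOI 48.65).
Composition: TiO2 21.45%, SiO2 39.46%, SrO 6.862%, Al2O3 26.44%, Li2O 2.579%, PbO 3.210%

Working values appear rounded to four significant digits on the page; the whole derivation runs at full float precision from start to finish; every reported value takes just one rounding — derived quantities (glass mass, six oxide percentages, LOI, the totals, the yield) are computed at full float precision from the batch weights on 381.5 t of glass, as set out in the problem or the answer.
What the batch supplies per oxide:
  TiO2: 82.66·0.9902 = 81.85 t
  SiO2: 171.1·0.7779 + 27.14·0.6434 = 150.6 t
  SrO: 37.39·0.7002 = 26.18 t
  Al2O3: 171.1·0.1661 + 27.14·0.2681 + 99.64·0.6540 = 100.9 t
  Li2O: 171.1·0.04580 + 27.14·0.07380 = 9.839 t
  PbO: 12.26·0.9990 = 12.25 t
LOI: 37.39·0.2998 + 171.1·0.01020 + 82.66·0.009800 + 12.26·0.001000 + 27.14·0.01470 + 99.64·0.3460 = 48.65 t
Glass mass = batch − LOI = 430.2 − 48.65 = 381.5 t (consistent with Σ oxide mass)
percent by weight: oxide/glass ×100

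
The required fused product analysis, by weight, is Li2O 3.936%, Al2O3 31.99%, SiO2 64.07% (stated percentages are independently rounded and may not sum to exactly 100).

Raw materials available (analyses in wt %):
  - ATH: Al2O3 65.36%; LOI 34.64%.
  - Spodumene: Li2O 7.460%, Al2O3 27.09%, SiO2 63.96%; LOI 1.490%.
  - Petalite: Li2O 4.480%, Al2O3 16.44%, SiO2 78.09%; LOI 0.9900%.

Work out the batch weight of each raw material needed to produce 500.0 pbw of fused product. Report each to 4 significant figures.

In-progress results are printed, rounded to 4 significant figures, at each printed step. Every computation holds full float precision in all steps — each reported value takes exactly one rounding — all derived quantities are computed in full precision (the three compositions, totals, the yield, ignition loss, net glass mass) using the weight values at 500.0 pbw of glass precisely as stated by either problem or answer.
Per-oxide target masses for 500.0 pbw fused product:
  Li2O: 3.936% × 500.0 = 19.68 pbw
  Al2O3: 31.99% × 500.0 = 160.0 pbw
  SiO2: 64.07% × 500.0 = 320.3 pbw
Verifying the oxide balance with the batch weights as given, versus the basis set out (every target is met by its sum within answer rounding):
  Li2O: 34.34·0.07460 + 382.1·0.04480 = 19.68 pbw (target 19.68 pbw)
  Al2O3: 134.4·0.6536 + 34.34·0.2709 + 382.1·0.1644 = 160.0 pbw (target 160.0 pbw)
  SiO2: 34.34·0.6396 + 382.1·0.7809 = 320.3 pbw (target 320.3 pbw)
Mass balance on the glass: Σ batch − LOI loss = 500.0 pbw (summing oxide targets gives 500.0 pbw; against the stated basis, 500.0 pbw — rounding explains the deltas).
Batch total: Σ batch = 550.8 pbw; LOI removed, Σ of batch·LOI: 50.85 pbw; yield: glass divided by total = 90.77%.

Batch per 500.0 pbw fused product:
  ATH: 134.4 pbw
  Spodumene: 34.34 pbw
  Petalite: 382.1 pbw
Total batch = 550.8 pbw; LOI loss = 50.85 pbw; yield = 90.77%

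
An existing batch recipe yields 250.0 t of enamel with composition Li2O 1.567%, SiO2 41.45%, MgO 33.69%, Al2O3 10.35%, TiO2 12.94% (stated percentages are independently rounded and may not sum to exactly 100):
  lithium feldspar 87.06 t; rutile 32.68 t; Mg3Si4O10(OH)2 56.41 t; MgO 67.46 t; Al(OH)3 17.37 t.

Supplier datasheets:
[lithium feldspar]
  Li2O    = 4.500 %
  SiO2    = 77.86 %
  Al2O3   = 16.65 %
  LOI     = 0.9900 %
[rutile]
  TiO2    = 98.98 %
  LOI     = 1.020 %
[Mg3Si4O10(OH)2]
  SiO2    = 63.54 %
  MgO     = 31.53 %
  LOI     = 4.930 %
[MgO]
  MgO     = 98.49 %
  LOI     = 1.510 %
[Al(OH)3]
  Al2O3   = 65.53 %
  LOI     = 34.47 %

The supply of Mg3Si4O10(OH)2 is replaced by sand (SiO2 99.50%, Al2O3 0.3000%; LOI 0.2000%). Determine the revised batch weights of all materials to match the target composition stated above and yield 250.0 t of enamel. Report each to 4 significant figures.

Revised batch per 250.0 t enamel:
  lithium feldspar: 87.06 t
  rutile: 32.68 t
  sand: 36.02 t
  MgO: 85.52 t
  Al(OH)3: 17.20 t
Total batch = 258.5 t; LOI loss = 8.487 t

Working values are shown rounded off to 4 significant figures within the worked lines; the working math holds full precision at each step. Each reported value is rounded a single time; the derived quantities are carried at exact precision (ignition loss, five oxide percentages, the yield, glass mass, totals) from the weighed amounts for 250.0 t of glass as written in problem or answer.
Target masses of each oxide per 250.0 t enamel:
  Li2O: 1.567% × 250.0 = 3.918 t
  SiO2: 41.45% × 250.0 = 103.6 t
  MgO: 33.69% × 250.0 = 84.22 t
  Al2O3: 10.35% × 250.0 = 25.88 t
  TiO2: 12.94% × 250.0 = 32.35 t
Sums-versus-targets review applying the batch weights above, relative to the basis at hand (delivered sums recover each target modulo rounding of the values):
  Li2O: 87.06·0.04500 = 3.918 t (target 3.918 t)
  SiO2: 87.06·0.7786 + 36.02·0.9950 = 103.6 t (target 103.6 t)
  MgO: 85.52·0.9849 = 84.23 t (target 84.22 t)
  Al2O3: 87.06·0.1665 + 36.02·0.003000 + 17.20·0.6553 = 25.87 t (target 25.88 t)
  TiO2: 32.68·0.9898 = 32.35 t (target 32.35 t)
Glass mass check: whole batch net of LOI = 250.0 t (targets for the oxides total 250.0 t; basis as stated: 250.0 t — any gap is answer rounding).
Summing the batch: Σ batch = 258.5 t; loss to ignition Σ batch·LOI = 8.487 t; glass ÷ batch gives a yield of 96.72%.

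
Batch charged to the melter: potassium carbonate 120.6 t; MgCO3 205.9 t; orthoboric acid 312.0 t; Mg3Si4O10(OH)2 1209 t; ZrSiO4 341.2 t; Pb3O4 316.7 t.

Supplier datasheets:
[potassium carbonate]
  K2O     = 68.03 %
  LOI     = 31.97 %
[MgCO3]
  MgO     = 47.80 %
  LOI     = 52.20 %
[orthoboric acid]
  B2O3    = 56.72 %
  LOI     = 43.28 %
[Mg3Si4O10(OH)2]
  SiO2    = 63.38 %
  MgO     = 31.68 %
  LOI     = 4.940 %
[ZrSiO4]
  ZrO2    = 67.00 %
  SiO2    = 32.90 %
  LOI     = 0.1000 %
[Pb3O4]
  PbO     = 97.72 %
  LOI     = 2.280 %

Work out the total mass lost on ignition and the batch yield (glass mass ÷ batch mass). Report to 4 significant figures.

In-progress results are displayed rounded off to 4 significant figures in the printout — the whole derivation runs at full precision from start to finish. Every reported value takes a single rounding; the derived quantities are recomputed in full float precision (totals, ignition loss, glass mass, six oxide percentages, yield) from the batch weights per 2157 t of glass exactly as shown in the problem or answer text.
LOI of each material in turn:
  potassium carbonate: 120.6 × 0.3197 = 38.56 t
  MgCO3: 205.9 × 0.5220 = 107.5 t
  orthoboric acid: 312.0 × 0.4328 = 135.0 t
  Mg3Si4O10(OH)2: 1209 × 0.04940 = 59.72 t
  ZrSiO4: 341.2 × 0.001000 = 0.3412 t
  Pb3O4: 316.7 × 0.02280 = 7.221 t
Total LOI = 348.4 t
Glass = batch − LOI = 2505 − 348.4 = 2157 t

LOI loss = 348.4 t; glass = 2157 t; yield = 86.10%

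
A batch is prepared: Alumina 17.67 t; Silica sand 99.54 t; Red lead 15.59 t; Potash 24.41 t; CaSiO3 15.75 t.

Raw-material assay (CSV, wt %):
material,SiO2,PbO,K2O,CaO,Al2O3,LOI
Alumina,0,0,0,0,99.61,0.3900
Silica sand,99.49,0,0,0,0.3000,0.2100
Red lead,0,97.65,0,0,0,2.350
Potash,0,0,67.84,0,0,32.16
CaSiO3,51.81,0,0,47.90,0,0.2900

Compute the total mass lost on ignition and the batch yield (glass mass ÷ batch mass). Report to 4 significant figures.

LOI loss = 8.540 t; glass = 164.4 t; yield = 95.06%

The whole derivation runs at exact precision from first step to last — in-progress results appear, rounded to 4 significant digits, when written out. Every reported value takes just one rounding — derived quantities are recomputed at full precision (ignition loss, the yield, five oxide percentages, glass mass, the totals) from the batch weights on 164.4 t of glass, as quoted within the problem or answer text.
Per-material ignition loss:
  Alumina: 17.67 × 0.003900 = 0.06891 t
  Silica sand: 99.54 × 0.002100 = 0.2090 t
  Red lead: 15.59 × 0.02350 = 0.3664 t
  Potash: 24.41 × 0.3216 = 7.850 t
  CaSiO3: 15.75 × 0.002900 = 0.04567 t
Total LOI = 8.540 t
Glass = batch − LOI = 173.0 − 8.540 = 164.4 t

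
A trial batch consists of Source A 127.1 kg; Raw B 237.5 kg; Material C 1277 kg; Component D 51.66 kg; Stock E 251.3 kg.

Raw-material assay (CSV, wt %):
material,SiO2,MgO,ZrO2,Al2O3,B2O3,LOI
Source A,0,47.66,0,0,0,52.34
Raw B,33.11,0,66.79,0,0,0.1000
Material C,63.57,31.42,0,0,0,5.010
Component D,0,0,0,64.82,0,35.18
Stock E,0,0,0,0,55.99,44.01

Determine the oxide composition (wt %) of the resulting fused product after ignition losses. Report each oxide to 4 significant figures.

Glass mass = 1685 kg (batch 1945 − LOI 259.5).
Composition: SiO2 52.84%, MgO 27.41%, ZrO2 9.414%, Al2O3 1.987%, B2O3 8.350%

The whole derivation keeps exact precision all the way through; mid-chain values are printed, rounded to 4 significant digits, at each printed step; exactly one rounding goes into each reported value — derived quantities, including ignition loss, totals, the five compositions, glass mass, the yield, are rebuilt from the weighed amounts for 1685 kg of glass in full precision as written in problem or answer.
Oxide masses out of the charge:
  SiO2: 237.5·0.3311 + 1277·0.6357 = 890.4 kg
  MgO: 127.1·0.4766 + 1277·0.3142 = 461.8 kg
  ZrO2: 237.5·0.6679 = 158.6 kg
  Al2O3: 51.66·0.6482 = 33.49 kg
  B2O3: 251.3·0.5599 = 140.7 kg
LOI: 127.1·0.5234 + 237.5·0.001000 + 1277·0.05010 + 51.66·0.3518 + 251.3·0.4401 = 259.5 kg
batch − LOI leaves glass = 1945 − 259.5 = 1685 kg (consistent with Σ oxide mass)
percent by weight: oxide/glass ×100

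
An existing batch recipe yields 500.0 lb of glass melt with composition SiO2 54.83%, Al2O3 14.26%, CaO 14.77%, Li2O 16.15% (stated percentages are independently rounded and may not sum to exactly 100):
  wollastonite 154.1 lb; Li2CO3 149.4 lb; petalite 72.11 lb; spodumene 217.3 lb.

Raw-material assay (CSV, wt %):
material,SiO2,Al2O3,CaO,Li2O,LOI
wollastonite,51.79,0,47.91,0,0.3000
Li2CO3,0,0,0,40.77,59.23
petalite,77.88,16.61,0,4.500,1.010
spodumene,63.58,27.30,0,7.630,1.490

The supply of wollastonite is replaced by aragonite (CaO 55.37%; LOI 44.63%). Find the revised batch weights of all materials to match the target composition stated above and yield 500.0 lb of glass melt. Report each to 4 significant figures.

Revised batch per 500.0 lb glass melt:
  aragonite: 133.4 lb
  Li2CO3: 150.1 lb
  petalite: 275.8 lb
  spodumene: 93.38 lb
Total batch = 652.7 lb; LOI loss = 152.6 lb

All internal work holds full float precision from start to finish. Working values are shown (rounded to 4 significant figures) in the working. A single rounding completes each reported number. The derived quantities, including yield, LOI, net glass mass, totals, the four compositions, are computed using the weight values per 500.0 lb of glass at full precision, as written in either problem or answer.
Per-oxide target masses for 500.0 lb glass melt:
  SiO2: 54.83% × 500.0 = 274.2 lb
  Al2O3: 14.26% × 500.0 = 71.30 lb
  CaO: 14.77% × 500.0 = 73.85 lb
  Li2O: 16.15% × 500.0 = 80.75 lb
Oxide-by-oxide audit using the reported weights, under the basis named above (delivered sums recover each target modulo rounding of the values):
  SiO2: 275.8·0.7788 + 93.38·0.6358 = 274.2 lb (target 274.2 lb)
  Al2O3: 275.8·0.1661 + 93.38·0.2730 = 71.30 lb (target 71.30 lb)
  CaO: 133.4·0.5537 = 73.86 lb (target 73.85 lb)
  Li2O: 150.1·0.4077 + 275.8·0.04500 + 93.38·0.07630 = 80.73 lb (target 80.75 lb)
Mass balance on the glass: the batch minus its LOI: 500.1 lb (the targets, summed, come to 500.0 lb; against the stated basis, 500.0 lb — differing by rounding only).
Batch grand total — Σ batch = 652.7 lb; loss to ignition Σ batch·LOI = 152.6 lb; as yield: glass ÷ batch → 76.62%.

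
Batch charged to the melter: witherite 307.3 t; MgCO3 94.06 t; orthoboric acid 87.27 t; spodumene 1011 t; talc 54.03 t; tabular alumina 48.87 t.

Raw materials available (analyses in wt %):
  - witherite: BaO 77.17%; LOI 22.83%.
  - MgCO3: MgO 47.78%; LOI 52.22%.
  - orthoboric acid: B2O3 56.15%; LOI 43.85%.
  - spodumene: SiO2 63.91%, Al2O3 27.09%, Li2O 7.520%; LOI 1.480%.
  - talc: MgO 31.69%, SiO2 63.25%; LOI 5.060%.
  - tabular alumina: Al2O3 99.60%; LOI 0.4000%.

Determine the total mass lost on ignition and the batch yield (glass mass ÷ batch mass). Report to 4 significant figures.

All arithmetic keeps full precision at all times — in-progress results are printed, rounded to 4 significant digits, in the printout; exactly one rounding is applied to every reported value; all derived quantities are computed at exact precision (the six compositions, totals, the yield, glass mass, LOI) from the weighed amounts for 1427 t of glass exactly as shown in the problem or answer text.
Each material's LOI contribution:
  witherite: 307.3 × 0.2283 = 70.16 t
  MgCO3: 94.06 × 0.5222 = 49.12 t
  orthoboric acid: 87.27 × 0.4385 = 38.27 t
  spodumene: 1011 × 0.01480 = 14.96 t
  talc: 54.03 × 0.05060 = 2.734 t
  tabular alumina: 48.87 × 0.004000 = 0.1955 t
Total LOI = 175.4 t
Glass = batch − LOI = 1603 − 175.4 = 1427 t

LOI loss = 175.4 t; glass = 1427 t; yield = 89.05%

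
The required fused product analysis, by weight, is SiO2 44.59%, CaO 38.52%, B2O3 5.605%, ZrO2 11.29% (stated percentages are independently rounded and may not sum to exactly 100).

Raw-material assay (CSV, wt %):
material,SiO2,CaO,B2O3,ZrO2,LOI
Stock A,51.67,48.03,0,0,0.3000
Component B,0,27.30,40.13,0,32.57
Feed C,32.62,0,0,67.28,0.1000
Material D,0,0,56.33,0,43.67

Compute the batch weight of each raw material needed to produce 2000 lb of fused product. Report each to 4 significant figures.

Values along the way are shown (rounded to four significant figures) when written out; all arithmetic carries full float precision at each step; exactly one rounding is applied to every reported number. The derived quantities, including ignition loss, the totals, net glass mass, the four compositions, yield, are recomputed starting from the weights on 2000 lb of glass at full precision as written in either problem or answer.
The oxide mass targets at 2000 lb fused product:
  SiO2: 44.59% × 2000 = 891.8 lb
  CaO: 38.52% × 2000 = 770.4 lb
  B2O3: 5.605% × 2000 = 112.1 lb
  ZrO2: 11.29% × 2000 = 225.8 lb
Oxide-by-oxide audit using the reported weights, against the basis in use (summed amounts equal target values once rounding is allowed for):
  SiO2: 1514·0.5167 + 335.6·0.3262 = 891.8 lb (target 891.8 lb)
  CaO: 1514·0.4803 + 158.2·0.2730 = 770.4 lb (target 770.4 lb)
  B2O3: 158.2·0.4013 + 86.30·0.5633 = 112.1 lb (target 112.1 lb)
  ZrO2: 335.6·0.6728 = 225.8 lb (target 225.8 lb)
Glass-mass bookkeeping: the batch minus its LOI: 2000 lb (the targets, summed, come to 2000 lb; versus the stated basis of 2000 lb — differing by rounding only).
Summing the batch: Σ batch = 2094 lb; the LOI term Σ batch·LOI equals 94.09 lb; yield: glass divided by total = 95.51%.

Batch per 2000 lb fused product:
  Stock A: 1514 lb
  Component B: 158.2 lb
  Feed C: 335.6 lb
  Material D: 86.30 lb
Total batch = 2094 lb; LOI loss = 94.09 lb; yield = 95.51%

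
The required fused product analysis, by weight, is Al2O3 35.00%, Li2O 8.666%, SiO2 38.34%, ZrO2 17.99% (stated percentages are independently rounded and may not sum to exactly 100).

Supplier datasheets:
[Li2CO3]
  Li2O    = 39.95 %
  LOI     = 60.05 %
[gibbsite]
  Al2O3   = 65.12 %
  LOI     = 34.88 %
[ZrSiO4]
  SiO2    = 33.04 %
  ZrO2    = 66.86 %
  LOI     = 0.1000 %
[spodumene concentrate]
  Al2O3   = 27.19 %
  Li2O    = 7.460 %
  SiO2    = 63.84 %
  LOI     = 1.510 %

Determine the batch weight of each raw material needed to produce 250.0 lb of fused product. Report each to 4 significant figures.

The intermediate values are printed, rounded to 4 significant digits, alongside each step — all internal work keeps full float precision in every operation — a single rounding completes each reported figure. All derived quantities (four oxide percentages, yield, glass mass, the totals, LOI) are computed starting from the weights per 250.0 lb of glass in exact precision, as written in the problem or answer text.
The oxide mass targets at 250.0 lb fused product:
  Al2O3: 35.00% × 250.0 = 87.50 lb
  Li2O: 8.666% × 250.0 = 21.66 lb
  SiO2: 38.34% × 250.0 = 95.85 lb
  ZrO2: 17.99% × 250.0 = 44.98 lb
Checking each oxide sum using the reported weights, at the basis given (each sum matches its target mass once rounding is allowed for):
  Al2O3: 86.21·0.6512 + 115.3·0.2719 = 87.49 lb (target 87.50 lb)
  Li2O: 32.69·0.3995 + 115.3·0.07460 = 21.66 lb (target 21.66 lb)
  SiO2: 67.27·0.3304 + 115.3·0.6384 = 95.83 lb (target 95.85 lb)
  ZrO2: 67.27·0.6686 = 44.98 lb (target 44.98 lb)
Glass-mass closure: batch Σ − ignition loss = 250.0 lb (the Σ of target masses is 250.0 lb; with the basis standing at 250.0 lb — gaps are rounding artifacts).
Batch total: Σ batch = 301.5 lb; the LOI term Σ batch·LOI equals 51.51 lb; glass ÷ batch gives a yield of 82.91%.

Batch per 250.0 lb fused product:
  Li2CO3: 32.69 lb
  gibbsite: 86.21 lb
  ZrSiO4: 67.27 lb
  spodumene concentrate: 115.3 lb
Total batch = 301.5 lb; LOI loss = 51.51 lb; yield = 82.91%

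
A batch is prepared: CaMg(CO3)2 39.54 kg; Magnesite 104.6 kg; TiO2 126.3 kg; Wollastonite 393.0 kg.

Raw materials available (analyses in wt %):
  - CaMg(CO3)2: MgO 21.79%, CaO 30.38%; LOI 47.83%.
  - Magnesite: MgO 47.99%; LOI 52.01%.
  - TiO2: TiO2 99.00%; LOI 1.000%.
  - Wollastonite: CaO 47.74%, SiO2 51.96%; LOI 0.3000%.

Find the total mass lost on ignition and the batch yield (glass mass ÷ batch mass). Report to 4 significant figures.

Exact precision is kept at every stage. In-progress results are shown (rounded to 4 significant figures) across the worked steps; exactly one rounding lands on each reported figure. Derived quantities, which include yield, net glass mass, the totals, ignition loss, four oxide percentages, are re-derived at full float precision, as written in question or answer, starting from the weights on 587.7 kg of glass.
Loss on ignition, line by line:
  CaMg(CO3)2: 39.54 × 0.4783 = 18.91 kg
  Magnesite: 104.6 × 0.5201 = 54.40 kg
  TiO2: 126.3 × 0.01000 = 1.263 kg
  Wollastonite: 393.0 × 0.003000 = 1.179 kg
Total LOI = 75.76 kg
Glass = batch − LOI = 663.4 − 75.76 = 587.7 kg

LOI loss = 75.76 kg; glass = 587.7 kg; yield = 88.58%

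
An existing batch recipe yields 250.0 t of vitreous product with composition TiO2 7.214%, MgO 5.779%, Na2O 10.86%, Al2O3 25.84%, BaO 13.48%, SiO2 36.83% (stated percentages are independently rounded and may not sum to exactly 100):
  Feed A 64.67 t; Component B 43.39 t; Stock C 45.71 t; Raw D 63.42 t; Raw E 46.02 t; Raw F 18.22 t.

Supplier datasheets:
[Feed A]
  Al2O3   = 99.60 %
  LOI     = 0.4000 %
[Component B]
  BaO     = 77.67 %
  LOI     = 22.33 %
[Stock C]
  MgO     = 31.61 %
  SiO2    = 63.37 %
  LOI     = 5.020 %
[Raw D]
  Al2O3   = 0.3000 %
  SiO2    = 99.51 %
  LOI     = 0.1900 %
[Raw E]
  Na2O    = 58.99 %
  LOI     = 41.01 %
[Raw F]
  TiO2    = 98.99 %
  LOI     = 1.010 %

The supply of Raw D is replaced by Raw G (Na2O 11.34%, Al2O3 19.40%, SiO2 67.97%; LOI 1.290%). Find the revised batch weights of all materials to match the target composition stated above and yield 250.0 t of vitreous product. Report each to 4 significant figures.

Revised batch per 250.0 t vitreous product:
  Feed A: 46.77 t
  Component B: 43.39 t
  Stock C: 45.71 t
  Raw G: 92.85 t
  Raw E: 28.18 t
  Raw F: 18.22 t
Total batch = 275.1 t; LOI loss = 25.11 t

Each numeric step carries full precision from first step to last. Mid-chain values are shown rounded off to 4 significant digits between the steps; exactly one rounding goes into every reported figure — the derived quantities (six oxide percentages, net glass mass, totals, yield, LOI) are recomputed from the weighed amounts at 250.0 t of glass at full precision exactly as printed in the question or the answer.
Target oxide masses per 250.0 t vitreous product:
  TiO2: 7.214% × 250.0 = 18.04 t
  MgO: 5.779% × 250.0 = 14.45 t
  Na2O: 10.86% × 250.0 = 27.15 t
  Al2O3: 25.84% × 250.0 = 64.60 t
  BaO: 13.48% × 250.0 = 33.70 t
  SiO2: 36.83% × 250.0 = 92.08 t
Per-oxide balance check given the weights on record, on the stated basis (delivered sums recover each target within answer rounding):
  TiO2: 18.22·0.9899 = 18.04 t (target 18.04 t)
  MgO: 45.71·0.3161 = 14.45 t (target 14.45 t)
  Na2O: 92.85·0.1134 + 28.18·0.5899 = 27.15 t (target 27.15 t)
  Al2O3: 46.77·0.9960 + 92.85·0.1940 = 64.60 t (target 64.60 t)
  BaO: 43.39·0.7767 = 33.70 t (target 33.70 t)
  SiO2: 45.71·0.6337 + 92.85·0.6797 = 92.08 t (target 92.08 t)
Glass-mass closure: Σ batch − LOI loss = 250.0 t (the Σ of target masses is 250.0 t; versus the stated basis of 250.0 t — gaps are rounding artifacts).
Whole-batch sum: Σ batch = 275.1 t; the LOI term Σ batch·LOI equals 25.11 t; yield, glass over the total, = 90.87%.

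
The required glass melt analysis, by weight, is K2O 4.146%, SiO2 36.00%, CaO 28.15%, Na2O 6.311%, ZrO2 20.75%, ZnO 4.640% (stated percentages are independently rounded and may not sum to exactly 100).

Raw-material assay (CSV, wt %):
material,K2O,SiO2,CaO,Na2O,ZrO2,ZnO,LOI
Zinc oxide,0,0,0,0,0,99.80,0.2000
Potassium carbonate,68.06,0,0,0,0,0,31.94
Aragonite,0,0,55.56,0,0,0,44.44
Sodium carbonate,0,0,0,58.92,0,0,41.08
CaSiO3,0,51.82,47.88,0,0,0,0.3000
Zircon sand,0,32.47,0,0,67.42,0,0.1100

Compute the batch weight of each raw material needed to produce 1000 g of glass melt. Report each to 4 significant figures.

Batch per 1000 g glass melt:
  Zinc oxide: 46.49 g
  Potassium carbonate: 60.92 g
  Aragonite: 74.17 g
  Sodium carbonate: 107.1 g
  CaSiO3: 501.9 g
  Zircon sand: 307.8 g
Total batch = 1098 g; LOI loss = 98.35 g; yield = 91.05%

Each numeric step runs at full float precision from first step to last. Working values are shown rounded to four significant digits across the worked steps; every reported result undergoes a single rounding; derived quantities are recomputed in full precision (totals, glass mass, six oxide percentages, yield, LOI) from the batch weights at 1000 g of glass exactly as shown in question or answer.
Target masses of each oxide per 1000 g glass melt:
  K2O: 4.146% × 1000 = 41.46 g
  SiO2: 36.00% × 1000 = 360.0 g
  CaO: 28.15% × 1000 = 281.5 g
  Na2O: 6.311% × 1000 = 63.11 g
  ZrO2: 20.75% × 1000 = 207.5 g
  ZnO: 4.640% × 1000 = 46.40 g
Verifying the oxide balance using the reported weights, per the basis as stated (every target is met by its sum exact up to rounding of places):
  K2O: 60.92·0.6806 = 41.46 g (target 41.46 g)
  SiO2: 501.9·0.5182 + 307.8·0.3247 = 360.0 g (target 360.0 g)
  CaO: 74.17·0.5556 + 501.9·0.4788 = 281.5 g (target 281.5 g)
  Na2O: 107.1·0.5892 = 63.10 g (target 63.11 g)
  ZrO2: 307.8·0.6742 = 207.5 g (target 207.5 g)
  ZnO: 46.49·0.9980 = 46.40 g (target 46.40 g)
Glass-mass bookkeeping: batch total minus LOI = 1000 g (the Σ of target masses is 1000 g; against the stated basis, 1000 g — deltas are rounding alone).
Batch grand total — Σ batch = 1098 g; loss to ignition Σ batch·LOI = 98.35 g; yield = glass ÷ total batch = 91.05%.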